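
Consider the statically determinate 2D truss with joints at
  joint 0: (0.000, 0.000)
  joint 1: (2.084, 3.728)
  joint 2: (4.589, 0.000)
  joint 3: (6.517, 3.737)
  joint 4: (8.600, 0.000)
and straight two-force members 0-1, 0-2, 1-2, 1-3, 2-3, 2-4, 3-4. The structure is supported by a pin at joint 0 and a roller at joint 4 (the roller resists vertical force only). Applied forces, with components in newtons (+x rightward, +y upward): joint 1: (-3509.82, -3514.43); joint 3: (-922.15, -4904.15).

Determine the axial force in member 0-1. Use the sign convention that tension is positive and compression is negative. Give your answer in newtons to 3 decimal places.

N=5 nodes, M=7 members, R=3 reactions → 2N=10, M+R=10
member 0 (0-1): L=4.2710, (cx,cy)=(0.4879,0.8729)
member 1 (0-2): L=4.5890, (cx,cy)=(1.0000,0.0000)
member 2 (1-2): L=4.4914, (cx,cy)=(0.5577,-0.8300)
member 3 (1-3): L=4.4330, (cx,cy)=(1.0000,0.0020)
member 4 (2-3): L=4.2050, (cx,cy)=(0.4585,0.8887)
member 5 (2-4): L=4.0110, (cx,cy)=(1.0000,0.0000)
member 6 (3-4): L=4.2783, (cx,cy)=(0.4869,-0.8735)
solve A·x = −loads:
  F[0-1] = -6613.5582 N (compression)
  F[0-2] = -1204.9022 N (compression)
  F[1-2] = +2717.8299 N (tension)
  F[1-3] = -1233.0600 N (compression)
  F[2-3] = -2538.3983 N (compression)
  F[2-4] = +1474.7568 N (tension)
  F[3-4] = -3029.0387 N (compression)
  Rx@0 = +4431.9700 N
  Ry@0 = +5772.7970 N
  Ry@4 = +2645.7830 N

-6613.558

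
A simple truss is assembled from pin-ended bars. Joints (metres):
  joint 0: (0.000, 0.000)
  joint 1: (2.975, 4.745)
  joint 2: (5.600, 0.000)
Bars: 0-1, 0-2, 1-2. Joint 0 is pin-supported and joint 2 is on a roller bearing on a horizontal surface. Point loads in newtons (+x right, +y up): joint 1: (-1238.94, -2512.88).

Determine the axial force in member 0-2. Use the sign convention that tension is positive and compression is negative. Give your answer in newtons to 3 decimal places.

N=3 nodes, M=3 members, R=3 reactions → 2N=6, M+R=6
member 0 (0-1): L=5.6005, (cx,cy)=(0.5312,0.8472)
member 1 (0-2): L=5.6000, (cx,cy)=(1.0000,0.0000)
member 2 (1-2): L=5.4227, (cx,cy)=(0.4841,-0.8750)
solve A·x = −loads:
  F[0-1] = -2629.3370 N (compression)
  F[0-2] = +157.7695 N (tension)
  F[1-2] = -325.9185 N (compression)
  Rx@0 = +1238.9400 N
  Ry@0 = +2227.6929 N
  Ry@2 = +285.1871 N

157.769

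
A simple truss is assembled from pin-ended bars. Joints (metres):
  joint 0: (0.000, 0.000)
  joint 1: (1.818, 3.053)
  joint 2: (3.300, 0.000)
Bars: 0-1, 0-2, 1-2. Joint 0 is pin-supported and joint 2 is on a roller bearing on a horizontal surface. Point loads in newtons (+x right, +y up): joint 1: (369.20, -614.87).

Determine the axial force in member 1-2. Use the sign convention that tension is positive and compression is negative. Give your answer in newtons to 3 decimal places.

N=3 nodes, M=3 members, R=3 reactions → 2N=6, M+R=6
member 0 (0-1): L=3.5533, (cx,cy)=(0.5116,0.8592)
member 1 (0-2): L=3.3000, (cx,cy)=(1.0000,0.0000)
member 2 (1-2): L=3.3937, (cx,cy)=(0.4367,-0.8996)
solve A·x = −loads:
  F[0-1] = +76.1561 N (tension)
  F[0-2] = +330.2357 N (tension)
  F[1-2] = -756.2198 N (compression)
  Rx@0 = -369.2000 N
  Ry@0 = -65.4334 N
  Ry@2 = +680.3034 N

-756.220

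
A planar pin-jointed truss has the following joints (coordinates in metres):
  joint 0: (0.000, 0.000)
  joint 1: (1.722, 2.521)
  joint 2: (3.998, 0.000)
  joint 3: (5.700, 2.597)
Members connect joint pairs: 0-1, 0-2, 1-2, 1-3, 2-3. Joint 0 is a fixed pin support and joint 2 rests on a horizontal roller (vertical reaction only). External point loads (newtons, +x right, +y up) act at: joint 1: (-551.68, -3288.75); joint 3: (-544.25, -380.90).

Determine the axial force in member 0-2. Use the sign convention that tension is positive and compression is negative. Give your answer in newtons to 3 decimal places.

551.263

N=4 nodes, M=5 members, R=3 reactions → 2N=8, M+R=8
member 0 (0-1): L=3.0530, (cx,cy)=(0.5640,0.8257)
member 1 (0-2): L=3.9980, (cx,cy)=(1.0000,0.0000)
member 2 (1-2): L=3.3964, (cx,cy)=(0.6701,-0.7423)
member 3 (1-3): L=3.9787, (cx,cy)=(0.9998,0.0191)
member 4 (2-3): L=3.1050, (cx,cy)=(0.5481,0.8364)
solve A·x = −loads:
  F[0-1] = -2920.3578 N (compression)
  F[0-2] = +551.2625 N (tension)
  F[1-2] = -1189.5768 N (compression)
  F[1-3] = -298.4091 N (compression)
  F[2-3] = -448.5973 N (compression)
  Rx@0 = +1095.9300 N
  Ry@0 = +2411.4822 N
  Ry@2 = +1258.1678 N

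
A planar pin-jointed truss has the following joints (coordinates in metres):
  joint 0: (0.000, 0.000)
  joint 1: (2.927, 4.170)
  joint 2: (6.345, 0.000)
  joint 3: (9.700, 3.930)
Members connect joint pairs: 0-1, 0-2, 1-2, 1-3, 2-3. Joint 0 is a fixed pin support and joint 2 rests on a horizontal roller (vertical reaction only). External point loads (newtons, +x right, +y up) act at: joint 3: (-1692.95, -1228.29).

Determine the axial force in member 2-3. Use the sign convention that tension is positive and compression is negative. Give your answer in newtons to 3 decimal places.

-1644.137

N=4 nodes, M=5 members, R=3 reactions → 2N=8, M+R=8
member 0 (0-1): L=5.0947, (cx,cy)=(0.5745,0.8185)
member 1 (0-2): L=6.3450, (cx,cy)=(1.0000,0.0000)
member 2 (1-2): L=5.3918, (cx,cy)=(0.6339,-0.7734)
member 3 (1-3): L=6.7773, (cx,cy)=(0.9994,-0.0354)
member 4 (2-3): L=5.1673, (cx,cy)=(0.6493,0.7606)
solve A·x = −loads:
  F[0-1] = -487.6206 N (compression)
  F[0-2] = -1412.8043 N (compression)
  F[1-2] = +544.7114 N (tension)
  F[1-3] = -625.8441 N (compression)
  F[2-3] = -1644.1366 N (compression)
  Rx@0 = +1692.9500 N
  Ry@0 = +399.1143 N
  Ry@2 = +829.1757 N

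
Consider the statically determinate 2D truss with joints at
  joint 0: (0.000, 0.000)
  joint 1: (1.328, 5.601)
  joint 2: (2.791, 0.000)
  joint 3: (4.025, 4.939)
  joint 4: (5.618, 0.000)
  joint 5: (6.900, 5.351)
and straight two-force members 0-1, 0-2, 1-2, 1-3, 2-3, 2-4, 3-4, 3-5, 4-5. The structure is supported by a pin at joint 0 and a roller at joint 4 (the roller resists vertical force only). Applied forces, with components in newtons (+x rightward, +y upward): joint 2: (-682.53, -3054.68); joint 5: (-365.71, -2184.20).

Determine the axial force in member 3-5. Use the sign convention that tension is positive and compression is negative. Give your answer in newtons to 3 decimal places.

164.853

N=6 nodes, M=9 members, R=3 reactions → 2N=12, M+R=12
member 0 (0-1): L=5.7563, (cx,cy)=(0.2307,0.9730)
member 1 (0-2): L=2.7910, (cx,cy)=(1.0000,0.0000)
member 2 (1-2): L=5.7889, (cx,cy)=(0.2527,-0.9675)
member 3 (1-3): L=2.7771, (cx,cy)=(0.9712,-0.2384)
member 4 (2-3): L=5.0908, (cx,cy)=(0.2424,0.9702)
member 5 (2-4): L=2.8270, (cx,cy)=(1.0000,0.0000)
member 6 (3-4): L=5.1895, (cx,cy)=(0.3070,-0.9517)
member 7 (3-5): L=2.9044, (cx,cy)=(0.9899,0.1419)
member 8 (4-5): L=5.5024, (cx,cy)=(0.2330,0.9725)
solve A·x = −loads:
  F[0-1] = -1425.4869 N (compression)
  F[0-2] = -719.3738 N (compression)
  F[1-2] = +1620.9246 N (tension)
  F[1-3] = -760.4353 N (compression)
  F[2-3] = +1532.0638 N (tension)
  F[2-4] = +1.4355 N (tension)
  F[3-4] = -1727.6716 N (compression)
  F[3-5] = +164.8534 N (tension)
  F[4-5] = -2270.0582 N (compression)
  Rx@0 = +1048.2400 N
  Ry@0 = +1387.0328 N
  Ry@4 = +3851.8472 N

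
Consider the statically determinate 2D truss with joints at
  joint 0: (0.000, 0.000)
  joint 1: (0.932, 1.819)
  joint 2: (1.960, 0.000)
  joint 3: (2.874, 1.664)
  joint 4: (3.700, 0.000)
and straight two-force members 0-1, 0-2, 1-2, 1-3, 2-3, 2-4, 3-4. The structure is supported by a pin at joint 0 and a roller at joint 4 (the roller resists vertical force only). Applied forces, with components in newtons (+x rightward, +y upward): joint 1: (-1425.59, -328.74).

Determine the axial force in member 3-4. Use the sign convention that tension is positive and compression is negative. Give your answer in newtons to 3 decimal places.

N=5 nodes, M=7 members, R=3 reactions → 2N=10, M+R=10
member 0 (0-1): L=2.0439, (cx,cy)=(0.4560,0.8900)
member 1 (0-2): L=1.9600, (cx,cy)=(1.0000,0.0000)
member 2 (1-2): L=2.0894, (cx,cy)=(0.4920,-0.8706)
member 3 (1-3): L=1.9482, (cx,cy)=(0.9968,-0.0796)
member 4 (2-3): L=1.8985, (cx,cy)=(0.4814,0.8765)
member 5 (2-4): L=1.7400, (cx,cy)=(1.0000,0.0000)
member 6 (3-4): L=1.8577, (cx,cy)=(0.4446,-0.8957)
solve A·x = −loads:
  F[0-1] = -1063.8256 N (compression)
  F[0-2] = -940.4869 N (compression)
  F[1-2] = +653.1532 N (tension)
  F[1-3] = +621.0979 N (tension)
  F[2-3] = -648.7617 N (compression)
  F[2-4] = -306.7934 N (compression)
  F[3-4] = +690.0004 N (tension)
  Rx@0 = +1425.5900 N
  Ry@0 = +946.7839 N
  Ry@4 = -618.0439 N

690.000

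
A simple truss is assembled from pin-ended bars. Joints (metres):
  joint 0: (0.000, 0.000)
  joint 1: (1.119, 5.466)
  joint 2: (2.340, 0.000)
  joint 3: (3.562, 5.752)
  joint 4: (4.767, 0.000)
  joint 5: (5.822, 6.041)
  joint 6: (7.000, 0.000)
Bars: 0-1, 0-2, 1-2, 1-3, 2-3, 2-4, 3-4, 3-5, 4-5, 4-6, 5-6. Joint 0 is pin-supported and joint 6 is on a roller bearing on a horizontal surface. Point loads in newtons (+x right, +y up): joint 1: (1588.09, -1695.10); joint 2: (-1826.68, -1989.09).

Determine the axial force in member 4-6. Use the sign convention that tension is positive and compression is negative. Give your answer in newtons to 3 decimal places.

N=7 nodes, M=11 members, R=3 reactions → 2N=14, M+R=14
member 0 (0-1): L=5.5794, (cx,cy)=(0.2006,0.9797)
member 1 (0-2): L=2.3400, (cx,cy)=(1.0000,0.0000)
member 2 (1-2): L=5.6007, (cx,cy)=(0.2180,-0.9759)
member 3 (1-3): L=2.4597, (cx,cy)=(0.9932,0.1163)
member 4 (2-3): L=5.8804, (cx,cy)=(0.2078,0.9782)
member 5 (2-4): L=2.4270, (cx,cy)=(1.0000,0.0000)
member 6 (3-4): L=5.8769, (cx,cy)=(0.2050,-0.9788)
member 7 (3-5): L=2.2784, (cx,cy)=(0.9919,0.1268)
member 8 (4-5): L=6.1324, (cx,cy)=(0.1720,0.9851)
member 9 (4-6): L=2.2330, (cx,cy)=(1.0000,0.0000)
member 10 (5-6): L=6.1548, (cx,cy)=(0.1914,-0.9815)
solve A·x = −loads:
  F[0-1] = -1539.5010 N (compression)
  F[0-2] = +70.1730 N (tension)
  F[1-2] = -408.3428 N (compression)
  F[1-3] = -1820.1772 N (compression)
  F[2-3] = +2440.8976 N (tension)
  F[2-4] = +1300.5882 N (tension)
  F[3-4] = -2330.6928 N (compression)
  F[3-5] = -829.3991 N (compression)
  F[4-5] = +2315.6989 N (tension)
  F[4-6] = +424.3159 N (tension)
  F[5-6] = -2216.9546 N (compression)
  Rx@0 = +238.5900 N
  Ry@0 = +1508.2204 N
  Ry@6 = +2175.9696 N

424.316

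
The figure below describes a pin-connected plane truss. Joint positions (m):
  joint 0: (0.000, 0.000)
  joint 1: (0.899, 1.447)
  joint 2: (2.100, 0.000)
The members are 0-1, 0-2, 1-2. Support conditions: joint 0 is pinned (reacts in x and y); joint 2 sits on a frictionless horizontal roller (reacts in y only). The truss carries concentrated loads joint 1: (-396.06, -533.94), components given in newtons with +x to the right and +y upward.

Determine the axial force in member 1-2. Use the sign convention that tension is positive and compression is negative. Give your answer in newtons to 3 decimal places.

57.606

N=3 nodes, M=3 members, R=3 reactions → 2N=6, M+R=6
member 0 (0-1): L=1.7035, (cx,cy)=(0.5277,0.8494)
member 1 (0-2): L=2.1000, (cx,cy)=(1.0000,0.0000)
member 2 (1-2): L=1.8805, (cx,cy)=(0.6387,-0.7695)
solve A·x = −loads:
  F[0-1] = -680.7840 N (compression)
  F[0-2] = -36.7911 N (compression)
  F[1-2] = +57.6062 N (tension)
  Rx@0 = +396.0600 N
  Ry@0 = +578.2670 N
  Ry@2 = -44.3270 N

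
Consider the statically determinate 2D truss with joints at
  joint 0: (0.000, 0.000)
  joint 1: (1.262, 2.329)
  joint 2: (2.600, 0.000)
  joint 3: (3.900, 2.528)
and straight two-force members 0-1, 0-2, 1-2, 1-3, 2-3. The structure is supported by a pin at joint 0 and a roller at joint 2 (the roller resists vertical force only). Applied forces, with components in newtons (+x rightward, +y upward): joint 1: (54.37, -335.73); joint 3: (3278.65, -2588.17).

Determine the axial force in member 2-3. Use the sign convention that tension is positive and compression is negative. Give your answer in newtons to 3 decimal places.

N=4 nodes, M=5 members, R=3 reactions → 2N=8, M+R=8
member 0 (0-1): L=2.6489, (cx,cy)=(0.4764,0.8792)
member 1 (0-2): L=2.6000, (cx,cy)=(1.0000,0.0000)
member 2 (1-2): L=2.6860, (cx,cy)=(0.4981,-0.8671)
member 3 (1-3): L=2.6455, (cx,cy)=(0.9972,0.0752)
member 4 (2-3): L=2.8427, (cx,cy)=(0.4573,0.8893)
solve A·x = −loads:
  F[0-1] = +4956.5243 N (tension)
  F[0-2] = +971.6480 N (tension)
  F[1-2] = -4995.8066 N (compression)
  F[1-3] = +4809.2503 N (tension)
  F[2-3] = -3317.1243 N (compression)
  Rx@0 = -3333.0200 N
  Ry@0 = -4357.8728 N
  Ry@2 = +7281.7728 N

-3317.124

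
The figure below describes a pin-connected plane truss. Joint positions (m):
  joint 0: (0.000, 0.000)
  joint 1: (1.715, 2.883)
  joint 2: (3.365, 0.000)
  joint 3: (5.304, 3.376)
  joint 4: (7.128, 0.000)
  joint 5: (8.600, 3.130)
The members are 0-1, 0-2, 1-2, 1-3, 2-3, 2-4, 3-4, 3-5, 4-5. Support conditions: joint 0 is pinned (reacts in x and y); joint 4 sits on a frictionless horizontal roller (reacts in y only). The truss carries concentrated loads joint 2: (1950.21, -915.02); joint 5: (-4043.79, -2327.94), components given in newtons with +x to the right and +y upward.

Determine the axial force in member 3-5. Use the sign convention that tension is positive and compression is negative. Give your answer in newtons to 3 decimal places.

-2856.913

N=6 nodes, M=9 members, R=3 reactions → 2N=12, M+R=12
member 0 (0-1): L=3.3545, (cx,cy)=(0.5112,0.8594)
member 1 (0-2): L=3.3650, (cx,cy)=(1.0000,0.0000)
member 2 (1-2): L=3.3218, (cx,cy)=(0.4967,-0.8679)
member 3 (1-3): L=3.6227, (cx,cy)=(0.9907,0.1361)
member 4 (2-3): L=3.8932, (cx,cy)=(0.4980,0.8672)
member 5 (2-4): L=3.7630, (cx,cy)=(1.0000,0.0000)
member 6 (3-4): L=3.8372, (cx,cy)=(0.4753,-0.8798)
member 7 (3-5): L=3.3052, (cx,cy)=(0.9972,-0.0744)
member 8 (4-5): L=3.4589, (cx,cy)=(0.4256,0.9049)
solve A·x = −loads:
  F[0-1] = -2068.8006 N (compression)
  F[0-2] = -1035.9098 N (compression)
  F[1-2] = +1744.0849 N (tension)
  F[1-3] = -1942.0632 N (compression)
  F[2-3] = -690.4083 N (compression)
  F[2-4] = -1775.9384 N (compression)
  F[3-4] = +1222.5641 N (tension)
  F[3-5] = -2856.9125 N (compression)
  F[4-5] = -2807.5046 N (compression)
  Rx@0 = +2093.5800 N
  Ry@0 = +1777.9960 N
  Ry@4 = +1464.9640 N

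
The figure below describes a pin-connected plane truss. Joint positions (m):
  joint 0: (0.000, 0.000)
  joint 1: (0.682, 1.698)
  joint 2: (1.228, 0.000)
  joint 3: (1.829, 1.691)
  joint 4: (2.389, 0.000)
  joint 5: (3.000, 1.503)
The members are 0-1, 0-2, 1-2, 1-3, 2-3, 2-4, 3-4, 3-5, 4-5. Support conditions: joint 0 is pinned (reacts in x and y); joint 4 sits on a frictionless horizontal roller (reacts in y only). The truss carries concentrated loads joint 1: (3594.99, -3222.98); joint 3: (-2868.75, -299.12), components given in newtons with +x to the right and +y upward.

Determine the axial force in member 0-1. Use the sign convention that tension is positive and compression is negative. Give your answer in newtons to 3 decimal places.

-1991.953

N=6 nodes, M=9 members, R=3 reactions → 2N=12, M+R=12
member 0 (0-1): L=1.8298, (cx,cy)=(0.3727,0.9279)
member 1 (0-2): L=1.2280, (cx,cy)=(1.0000,0.0000)
member 2 (1-2): L=1.7836, (cx,cy)=(0.3061,-0.9520)
member 3 (1-3): L=1.1470, (cx,cy)=(1.0000,-0.0061)
member 4 (2-3): L=1.7946, (cx,cy)=(0.3349,0.9423)
member 5 (2-4): L=1.1610, (cx,cy)=(1.0000,0.0000)
member 6 (3-4): L=1.7813, (cx,cy)=(0.3144,-0.9493)
member 7 (3-5): L=1.1860, (cx,cy)=(0.9874,-0.1585)
member 8 (4-5): L=1.6224, (cx,cy)=(0.3766,0.9264)
solve A·x = −loads:
  F[0-1] = -1991.9532 N (compression)
  F[0-2] = +1468.6597 N (tension)
  F[1-2] = -1418.8445 N (compression)
  F[1-3] = -3903.1485 N (compression)
  F[2-3] = +1433.5047 N (tension)
  F[2-4] = +554.2612 N (tension)
  F[3-4] = -1763.0597 N (compression)
  F[3-5] = -0.0000 N (compression)
  F[4-5] = +0.0000 N (tension)
  Rx@0 = -726.2400 N
  Ry@0 = +1848.4292 N
  Ry@4 = +1673.6708 N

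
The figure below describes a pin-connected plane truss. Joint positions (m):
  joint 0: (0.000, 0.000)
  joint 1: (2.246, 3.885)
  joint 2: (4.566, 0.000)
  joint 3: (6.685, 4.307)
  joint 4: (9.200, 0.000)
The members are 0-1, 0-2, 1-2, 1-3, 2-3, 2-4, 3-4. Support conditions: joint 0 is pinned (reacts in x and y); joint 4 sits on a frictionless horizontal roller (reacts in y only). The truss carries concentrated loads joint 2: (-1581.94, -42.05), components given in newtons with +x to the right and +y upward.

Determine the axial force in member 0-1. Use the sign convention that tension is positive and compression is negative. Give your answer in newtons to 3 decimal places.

N=5 nodes, M=7 members, R=3 reactions → 2N=10, M+R=10
member 0 (0-1): L=4.4875, (cx,cy)=(0.5005,0.8657)
member 1 (0-2): L=4.5660, (cx,cy)=(1.0000,0.0000)
member 2 (1-2): L=4.5250, (cx,cy)=(0.5127,-0.8586)
member 3 (1-3): L=4.4590, (cx,cy)=(0.9955,0.0946)
member 4 (2-3): L=4.8000, (cx,cy)=(0.4415,0.8973)
member 5 (2-4): L=4.6340, (cx,cy)=(1.0000,0.0000)
member 6 (3-4): L=4.9875, (cx,cy)=(0.5043,-0.8636)
solve A·x = −loads:
  F[0-1] = -24.4652 N (compression)
  F[0-2] = -1569.6952 N (compression)
  F[1-2] = +22.0613 N (tension)
  F[1-3] = -23.6620 N (compression)
  F[2-3] = +25.7544 N (tension)
  F[2-4] = +12.1864 N (tension)
  F[3-4] = -24.1671 N (compression)
  Rx@0 = +1581.9400 N
  Ry@0 = +21.1804 N
  Ry@4 = +20.8696 N

-24.465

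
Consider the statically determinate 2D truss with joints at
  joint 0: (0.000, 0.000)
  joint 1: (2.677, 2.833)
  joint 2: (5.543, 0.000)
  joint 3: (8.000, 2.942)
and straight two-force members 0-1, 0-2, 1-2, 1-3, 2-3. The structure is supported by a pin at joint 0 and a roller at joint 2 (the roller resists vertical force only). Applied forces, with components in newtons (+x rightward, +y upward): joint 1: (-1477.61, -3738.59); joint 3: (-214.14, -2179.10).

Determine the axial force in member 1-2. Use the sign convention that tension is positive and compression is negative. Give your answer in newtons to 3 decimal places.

N=4 nodes, M=5 members, R=3 reactions → 2N=8, M+R=8
member 0 (0-1): L=3.8977, (cx,cy)=(0.6868,0.7268)
member 1 (0-2): L=5.5430, (cx,cy)=(1.0000,0.0000)
member 2 (1-2): L=4.0299, (cx,cy)=(0.7112,-0.7030)
member 3 (1-3): L=5.3241, (cx,cy)=(0.9998,0.0205)
member 4 (2-3): L=3.8330, (cx,cy)=(0.6410,0.7675)
solve A·x = −loads:
  F[0-1] = -2525.9875 N (compression)
  F[0-2] = +43.1282 N (tension)
  F[1-2] = -2658.8322 N (compression)
  F[1-3] = +1634.0075 N (tension)
  F[2-3] = -2882.6678 N (compression)
  Rx@0 = +1691.7500 N
  Ry@0 = +1835.9768 N
  Ry@2 = +4081.7132 N

-2658.832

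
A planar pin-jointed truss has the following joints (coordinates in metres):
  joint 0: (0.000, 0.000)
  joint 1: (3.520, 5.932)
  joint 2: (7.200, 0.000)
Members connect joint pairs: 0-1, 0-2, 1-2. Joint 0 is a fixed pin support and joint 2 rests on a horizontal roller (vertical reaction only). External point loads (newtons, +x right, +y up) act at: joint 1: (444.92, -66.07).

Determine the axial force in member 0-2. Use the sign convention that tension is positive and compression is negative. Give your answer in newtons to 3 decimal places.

247.442

N=3 nodes, M=3 members, R=3 reactions → 2N=6, M+R=6
member 0 (0-1): L=6.8978, (cx,cy)=(0.5103,0.8600)
member 1 (0-2): L=7.2000, (cx,cy)=(1.0000,0.0000)
member 2 (1-2): L=6.9808, (cx,cy)=(0.5272,-0.8498)
solve A·x = −loads:
  F[0-1] = +386.9761 N (tension)
  F[0-2] = +247.4419 N (tension)
  F[1-2] = -469.3838 N (compression)
  Rx@0 = -444.9200 N
  Ry@0 = -332.7955 N
  Ry@2 = +398.8655 N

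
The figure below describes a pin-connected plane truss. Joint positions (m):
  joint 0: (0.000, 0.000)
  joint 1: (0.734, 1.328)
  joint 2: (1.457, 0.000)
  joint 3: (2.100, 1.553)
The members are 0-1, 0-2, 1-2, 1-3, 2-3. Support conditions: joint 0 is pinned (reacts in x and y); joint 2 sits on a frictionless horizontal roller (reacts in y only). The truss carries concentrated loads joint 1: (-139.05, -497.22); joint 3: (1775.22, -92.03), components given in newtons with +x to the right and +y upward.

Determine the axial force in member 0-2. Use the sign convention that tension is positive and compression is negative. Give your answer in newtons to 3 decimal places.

774.312

N=4 nodes, M=5 members, R=3 reactions → 2N=8, M+R=8
member 0 (0-1): L=1.5173, (cx,cy)=(0.4837,0.8752)
member 1 (0-2): L=1.4570, (cx,cy)=(1.0000,0.0000)
member 2 (1-2): L=1.5121, (cx,cy)=(0.4782,-0.8783)
member 3 (1-3): L=1.3844, (cx,cy)=(0.9867,0.1625)
member 4 (2-3): L=1.6809, (cx,cy)=(0.3825,0.9239)
solve A·x = −loads:
  F[0-1] = +1781.6592 N (tension)
  F[0-2] = +774.3115 N (tension)
  F[1-2] = -1976.6132 N (compression)
  F[1-3] = +1972.2620 N (tension)
  F[2-3] = -446.5358 N (compression)
  Rx@0 = -1636.1700 N
  Ry@0 = -1559.3298 N
  Ry@2 = +2148.5798 N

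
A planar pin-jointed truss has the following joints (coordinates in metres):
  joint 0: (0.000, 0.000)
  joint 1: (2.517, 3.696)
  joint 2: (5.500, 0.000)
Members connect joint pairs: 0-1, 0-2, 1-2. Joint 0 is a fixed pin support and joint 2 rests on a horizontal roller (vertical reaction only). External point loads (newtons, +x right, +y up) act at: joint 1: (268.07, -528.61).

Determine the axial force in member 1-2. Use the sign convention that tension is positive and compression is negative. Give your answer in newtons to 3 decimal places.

-542.367

N=3 nodes, M=3 members, R=3 reactions → 2N=6, M+R=6
member 0 (0-1): L=4.4717, (cx,cy)=(0.5629,0.8265)
member 1 (0-2): L=5.5000, (cx,cy)=(1.0000,0.0000)
member 2 (1-2): L=4.7496, (cx,cy)=(0.6281,-0.7782)
solve A·x = −loads:
  F[0-1] = -128.9180 N (compression)
  F[0-2] = +340.6352 N (tension)
  F[1-2] = -542.3671 N (compression)
  Rx@0 = -268.0700 N
  Ry@0 = +106.5558 N
  Ry@2 = +422.0542 N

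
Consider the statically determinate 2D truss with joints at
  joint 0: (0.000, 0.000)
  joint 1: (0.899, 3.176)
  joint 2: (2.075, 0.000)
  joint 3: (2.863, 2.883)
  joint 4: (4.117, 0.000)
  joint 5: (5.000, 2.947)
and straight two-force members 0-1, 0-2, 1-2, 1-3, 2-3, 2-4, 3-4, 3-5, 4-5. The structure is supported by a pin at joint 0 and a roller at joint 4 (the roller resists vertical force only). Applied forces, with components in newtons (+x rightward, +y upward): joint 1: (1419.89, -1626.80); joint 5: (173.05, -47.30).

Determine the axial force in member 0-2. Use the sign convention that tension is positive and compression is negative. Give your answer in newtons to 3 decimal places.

N=6 nodes, M=9 members, R=3 reactions → 2N=12, M+R=12
member 0 (0-1): L=3.3008, (cx,cy)=(0.2724,0.9622)
member 1 (0-2): L=2.0750, (cx,cy)=(1.0000,0.0000)
member 2 (1-2): L=3.3867, (cx,cy)=(0.3472,-0.9378)
member 3 (1-3): L=1.9857, (cx,cy)=(0.9891,-0.1476)
member 4 (2-3): L=2.9888, (cx,cy)=(0.2637,0.9646)
member 5 (2-4): L=2.0420, (cx,cy)=(1.0000,0.0000)
member 6 (3-4): L=3.1439, (cx,cy)=(0.3989,-0.9170)
member 7 (3-5): L=2.1380, (cx,cy)=(0.9996,0.0299)
member 8 (4-5): L=3.0764, (cx,cy)=(0.2870,0.9579)
solve A·x = −loads:
  F[0-1] = -43.8555 N (compression)
  F[0-2] = +1604.8845 N (tension)
  F[1-2] = -1547.4414 N (compression)
  F[1-3] = -904.4043 N (compression)
  F[2-3] = +1504.3851 N (tension)
  F[2-4] = +670.9158 N (tension)
  F[3-4] = -1721.8413 N (compression)
  F[3-5] = +189.0023 N (tension)
  F[4-5] = -55.2839 N (compression)
  Rx@0 = -1592.9400 N
  Ry@0 = +42.1976 N
  Ry@4 = +1631.9024 N

1604.884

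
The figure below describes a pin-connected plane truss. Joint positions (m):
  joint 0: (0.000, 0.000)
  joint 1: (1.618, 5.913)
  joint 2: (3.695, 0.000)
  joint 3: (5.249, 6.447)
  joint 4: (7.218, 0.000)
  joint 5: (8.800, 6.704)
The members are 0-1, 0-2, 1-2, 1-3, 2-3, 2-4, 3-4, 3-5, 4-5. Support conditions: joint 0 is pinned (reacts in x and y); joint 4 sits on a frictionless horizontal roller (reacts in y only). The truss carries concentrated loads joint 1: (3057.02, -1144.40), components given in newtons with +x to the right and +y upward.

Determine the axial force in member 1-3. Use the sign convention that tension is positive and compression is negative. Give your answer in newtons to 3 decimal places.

N=6 nodes, M=9 members, R=3 reactions → 2N=12, M+R=12
member 0 (0-1): L=6.1304, (cx,cy)=(0.2639,0.9645)
member 1 (0-2): L=3.6950, (cx,cy)=(1.0000,0.0000)
member 2 (1-2): L=6.2672, (cx,cy)=(0.3314,-0.9435)
member 3 (1-3): L=3.6701, (cx,cy)=(0.9894,0.1455)
member 4 (2-3): L=6.6316, (cx,cy)=(0.2343,0.9722)
member 5 (2-4): L=3.5230, (cx,cy)=(1.0000,0.0000)
member 6 (3-4): L=6.7410, (cx,cy)=(0.2921,-0.9564)
member 7 (3-5): L=3.5603, (cx,cy)=(0.9974,0.0722)
member 8 (4-5): L=6.8881, (cx,cy)=(0.2297,0.9733)
solve A·x = −loads:
  F[0-1] = +1675.8718 N (tension)
  F[0-2] = +2614.7044 N (tension)
  F[1-2] = -3170.0266 N (compression)
  F[1-3] = -1580.9529 N (compression)
  F[2-3] = +3076.5397 N (tension)
  F[2-4] = +843.1998 N (tension)
  F[3-4] = -2886.7396 N (compression)
  F[3-5] = +0.0000 N (tension)
  F[4-5] = +0.0000 N (tension)
  Rx@0 = -3057.0200 N
  Ry@0 = -1616.4477 N
  Ry@4 = +2760.8477 N

-1580.953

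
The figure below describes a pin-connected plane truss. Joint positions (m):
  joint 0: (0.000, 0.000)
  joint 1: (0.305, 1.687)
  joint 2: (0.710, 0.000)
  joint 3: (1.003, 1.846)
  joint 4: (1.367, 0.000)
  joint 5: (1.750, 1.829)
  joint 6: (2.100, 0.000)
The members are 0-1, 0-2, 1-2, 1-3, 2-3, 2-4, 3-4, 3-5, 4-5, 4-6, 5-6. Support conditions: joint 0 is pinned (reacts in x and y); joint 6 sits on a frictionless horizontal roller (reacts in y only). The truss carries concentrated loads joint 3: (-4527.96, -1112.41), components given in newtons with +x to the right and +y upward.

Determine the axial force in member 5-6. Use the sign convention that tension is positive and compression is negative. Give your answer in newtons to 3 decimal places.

N=7 nodes, M=11 members, R=3 reactions → 2N=14, M+R=14
member 0 (0-1): L=1.7143, (cx,cy)=(0.1779,0.9840)
member 1 (0-2): L=0.7100, (cx,cy)=(1.0000,0.0000)
member 2 (1-2): L=1.7349, (cx,cy)=(0.2334,-0.9724)
member 3 (1-3): L=0.7159, (cx,cy)=(0.9750,0.2221)
member 4 (2-3): L=1.8691, (cx,cy)=(0.1568,0.9876)
member 5 (2-4): L=0.6570, (cx,cy)=(1.0000,0.0000)
member 6 (3-4): L=1.8815, (cx,cy)=(0.1935,-0.9811)
member 7 (3-5): L=0.7472, (cx,cy)=(0.9997,-0.0228)
member 8 (4-5): L=1.8687, (cx,cy)=(0.2050,0.9788)
member 9 (4-6): L=0.7330, (cx,cy)=(1.0000,0.0000)
member 10 (5-6): L=1.8622, (cx,cy)=(0.1880,-0.9822)
solve A·x = −loads:
  F[0-1] = -4635.3430 N (compression)
  F[0-2] = -3703.2859 N (compression)
  F[1-2] = +4264.5896 N (tension)
  F[1-3] = -1866.8205 N (compression)
  F[2-3] = -4198.6747 N (compression)
  F[2-4] = -2049.5860 N (compression)
  F[3-4] = +3483.4851 N (tension)
  F[3-5] = +1376.0340 N (tension)
  F[4-5] = -3491.8057 N (compression)
  F[4-6] = -660.0025 N (compression)
  F[5-6] = +3511.5660 N (tension)
  Rx@0 = +4527.9600 N
  Ry@0 = +4561.3943 N
  Ry@6 = -3448.9843 N

3511.566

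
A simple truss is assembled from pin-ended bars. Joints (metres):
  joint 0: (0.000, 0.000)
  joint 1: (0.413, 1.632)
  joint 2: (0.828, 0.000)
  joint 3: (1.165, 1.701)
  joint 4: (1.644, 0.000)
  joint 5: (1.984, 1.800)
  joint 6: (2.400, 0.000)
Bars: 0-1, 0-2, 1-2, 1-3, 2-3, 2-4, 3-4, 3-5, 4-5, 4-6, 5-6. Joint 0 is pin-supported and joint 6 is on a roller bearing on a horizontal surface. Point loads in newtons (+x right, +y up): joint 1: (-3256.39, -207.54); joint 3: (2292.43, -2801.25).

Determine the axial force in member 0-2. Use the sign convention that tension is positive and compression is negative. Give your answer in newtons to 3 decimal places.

-406.489

N=7 nodes, M=11 members, R=3 reactions → 2N=14, M+R=14
member 0 (0-1): L=1.6834, (cx,cy)=(0.2453,0.9694)
member 1 (0-2): L=0.8280, (cx,cy)=(1.0000,0.0000)
member 2 (1-2): L=1.6839, (cx,cy)=(0.2464,-0.9692)
member 3 (1-3): L=0.7552, (cx,cy)=(0.9958,0.0914)
member 4 (2-3): L=1.7341, (cx,cy)=(0.1943,0.9809)
member 5 (2-4): L=0.8160, (cx,cy)=(1.0000,0.0000)
member 6 (3-4): L=1.7672, (cx,cy)=(0.2711,-0.9626)
member 7 (3-5): L=0.8250, (cx,cy)=(0.9928,0.1200)
member 8 (4-5): L=1.8318, (cx,cy)=(0.1856,0.9826)
member 9 (4-6): L=0.7560, (cx,cy)=(1.0000,0.0000)
member 10 (5-6): L=1.8474, (cx,cy)=(0.2252,-0.9743)
solve A·x = −loads:
  F[0-1] = -2272.3311 N (compression)
  F[0-2] = -406.4890 N (compression)
  F[1-2] = +2261.6027 N (tension)
  F[1-3] = +2150.5520 N (tension)
  F[2-3] = -2234.4491 N (compression)
  F[2-4] = +585.1200 N (tension)
  F[3-4] = -880.7454 N (compression)
  F[3-5] = -348.9094 N (compression)
  F[4-5] = +862.7645 N (tension)
  F[4-6] = +186.2529 N (tension)
  F[5-6] = -827.1448 N (compression)
  Rx@0 = +963.9600 N
  Ry@0 = +2202.8878 N
  Ry@6 = +805.9022 N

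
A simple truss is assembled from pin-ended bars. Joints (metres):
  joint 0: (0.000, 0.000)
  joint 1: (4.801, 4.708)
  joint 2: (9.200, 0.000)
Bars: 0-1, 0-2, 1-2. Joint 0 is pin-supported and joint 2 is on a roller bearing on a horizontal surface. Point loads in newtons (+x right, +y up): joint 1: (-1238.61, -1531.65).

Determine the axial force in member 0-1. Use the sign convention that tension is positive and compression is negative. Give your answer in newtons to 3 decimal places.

N=3 nodes, M=3 members, R=3 reactions → 2N=6, M+R=6
member 0 (0-1): L=6.7242, (cx,cy)=(0.7140,0.7002)
member 1 (0-2): L=9.2000, (cx,cy)=(1.0000,0.0000)
member 2 (1-2): L=6.4433, (cx,cy)=(0.6827,-0.7307)
solve A·x = −loads:
  F[0-1] = -1951.2848 N (compression)
  F[0-2] = +154.5845 N (tension)
  F[1-2] = -226.4239 N (compression)
  Rx@0 = +1238.6100 N
  Ry@0 = +1366.2070 N
  Ry@2 = +165.4430 N

-1951.285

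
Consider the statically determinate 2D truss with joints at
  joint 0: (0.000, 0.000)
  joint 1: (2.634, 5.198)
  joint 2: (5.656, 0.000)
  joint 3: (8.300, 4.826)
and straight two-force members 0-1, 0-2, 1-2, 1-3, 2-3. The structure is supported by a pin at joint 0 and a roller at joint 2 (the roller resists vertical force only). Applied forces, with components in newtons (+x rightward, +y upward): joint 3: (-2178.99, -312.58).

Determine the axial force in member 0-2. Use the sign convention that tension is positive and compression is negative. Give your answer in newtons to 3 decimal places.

-1310.901

N=4 nodes, M=5 members, R=3 reactions → 2N=8, M+R=8
member 0 (0-1): L=5.8273, (cx,cy)=(0.4520,0.8920)
member 1 (0-2): L=5.6560, (cx,cy)=(1.0000,0.0000)
member 2 (1-2): L=6.0126, (cx,cy)=(0.5026,-0.8645)
member 3 (1-3): L=5.6782, (cx,cy)=(0.9979,-0.0655)
member 4 (2-3): L=5.5028, (cx,cy)=(0.4805,0.8770)
solve A·x = −loads:
  F[0-1] = -1920.5003 N (compression)
  F[0-2] = -1310.9005 N (compression)
  F[1-2] = +2128.7682 N (tension)
  F[1-3] = -1942.1998 N (compression)
  F[2-3] = -501.5031 N (compression)
  Rx@0 = +2178.9900 N
  Ry@0 = +1713.1089 N
  Ry@2 = -1400.5289 N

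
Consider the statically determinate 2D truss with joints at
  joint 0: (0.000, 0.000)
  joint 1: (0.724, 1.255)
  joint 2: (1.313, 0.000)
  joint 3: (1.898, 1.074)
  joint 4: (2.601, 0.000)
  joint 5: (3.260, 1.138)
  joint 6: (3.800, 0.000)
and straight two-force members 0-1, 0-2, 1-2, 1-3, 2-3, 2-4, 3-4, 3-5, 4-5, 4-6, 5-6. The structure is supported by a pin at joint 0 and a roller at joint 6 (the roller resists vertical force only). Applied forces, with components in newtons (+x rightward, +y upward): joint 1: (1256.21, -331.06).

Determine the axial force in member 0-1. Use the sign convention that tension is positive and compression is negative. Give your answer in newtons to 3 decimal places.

N=7 nodes, M=11 members, R=3 reactions → 2N=14, M+R=14
member 0 (0-1): L=1.4489, (cx,cy)=(0.4997,0.8662)
member 1 (0-2): L=1.3130, (cx,cy)=(1.0000,0.0000)
member 2 (1-2): L=1.3863, (cx,cy)=(0.4249,-0.9053)
member 3 (1-3): L=1.1879, (cx,cy)=(0.9883,-0.1524)
member 4 (2-3): L=1.2230, (cx,cy)=(0.4783,0.8782)
member 5 (2-4): L=1.2880, (cx,cy)=(1.0000,0.0000)
member 6 (3-4): L=1.2836, (cx,cy)=(0.5477,-0.8367)
member 7 (3-5): L=1.3635, (cx,cy)=(0.9989,0.0469)
member 8 (4-5): L=1.3150, (cx,cy)=(0.5011,0.8654)
member 9 (4-6): L=1.1990, (cx,cy)=(1.0000,0.0000)
member 10 (5-6): L=1.2596, (cx,cy)=(0.4287,-0.9034)
solve A·x = −loads:
  F[0-1] = +169.5867 N (tension)
  F[0-2] = +1171.4671 N (tension)
  F[1-2] = -354.0856 N (compression)
  F[1-3] = -1033.0941 N (compression)
  F[2-3] = +365.0056 N (tension)
  F[2-4] = +846.4352 N (tension)
  F[3-4] = -600.3147 N (compression)
  F[3-5] = -518.2326 N (compression)
  F[4-5] = +580.4198 N (tension)
  F[4-6] = +226.7979 N (tension)
  F[5-6] = -529.0357 N (compression)
  Rx@0 = -1256.2100 N
  Ry@0 = -146.8955 N
  Ry@6 = +477.9555 N

169.587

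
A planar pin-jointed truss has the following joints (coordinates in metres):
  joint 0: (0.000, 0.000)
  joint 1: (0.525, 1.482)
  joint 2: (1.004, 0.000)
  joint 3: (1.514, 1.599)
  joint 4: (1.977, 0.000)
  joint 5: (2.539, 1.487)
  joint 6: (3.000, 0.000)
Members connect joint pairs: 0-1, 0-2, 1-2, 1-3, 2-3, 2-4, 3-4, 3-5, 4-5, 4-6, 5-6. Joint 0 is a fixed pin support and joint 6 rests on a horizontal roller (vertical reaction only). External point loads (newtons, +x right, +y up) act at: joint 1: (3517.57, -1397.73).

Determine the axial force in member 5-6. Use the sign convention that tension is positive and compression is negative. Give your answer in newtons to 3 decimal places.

-2075.358

N=7 nodes, M=11 members, R=3 reactions → 2N=14, M+R=14
member 0 (0-1): L=1.5722, (cx,cy)=(0.3339,0.9426)
member 1 (0-2): L=1.0040, (cx,cy)=(1.0000,0.0000)
member 2 (1-2): L=1.5575, (cx,cy)=(0.3075,-0.9515)
member 3 (1-3): L=0.9959, (cx,cy)=(0.9931,0.1175)
member 4 (2-3): L=1.6784, (cx,cy)=(0.3039,0.9527)
member 5 (2-4): L=0.9730, (cx,cy)=(1.0000,0.0000)
member 6 (3-4): L=1.6647, (cx,cy)=(0.2781,-0.9605)
member 7 (3-5): L=1.0311, (cx,cy)=(0.9941,-0.1086)
member 8 (4-5): L=1.5897, (cx,cy)=(0.3535,0.9354)
member 9 (4-6): L=1.0230, (cx,cy)=(1.0000,0.0000)
member 10 (5-6): L=1.5568, (cx,cy)=(0.2961,-0.9552)
solve A·x = −loads:
  F[0-1] = +620.1474 N (tension)
  F[0-2] = +3310.4917 N (tension)
  F[1-2] = -2402.9548 N (compression)
  F[1-3] = -2589.4024 N (compression)
  F[2-3] = +2399.9753 N (tension)
  F[2-4] = +1842.1961 N (tension)
  F[3-4] = -1914.7282 N (compression)
  F[3-5] = -1317.4459 N (compression)
  F[4-5] = +1966.1506 N (tension)
  F[4-6] = +614.5475 N (tension)
  F[5-6] = -2075.3583 N (compression)
  Rx@0 = -3517.5700 N
  Ry@0 = -584.5523 N
  Ry@6 = +1982.2823 N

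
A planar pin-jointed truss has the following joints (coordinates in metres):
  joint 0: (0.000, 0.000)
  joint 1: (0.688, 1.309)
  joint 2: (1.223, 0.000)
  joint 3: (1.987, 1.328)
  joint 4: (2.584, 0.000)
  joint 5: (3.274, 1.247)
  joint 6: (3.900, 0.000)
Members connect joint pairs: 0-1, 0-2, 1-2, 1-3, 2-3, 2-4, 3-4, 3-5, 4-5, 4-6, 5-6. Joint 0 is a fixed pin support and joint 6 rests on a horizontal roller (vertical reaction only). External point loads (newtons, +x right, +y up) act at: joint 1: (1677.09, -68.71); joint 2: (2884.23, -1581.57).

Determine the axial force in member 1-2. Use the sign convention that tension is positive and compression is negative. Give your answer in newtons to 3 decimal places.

517.181

N=7 nodes, M=11 members, R=3 reactions → 2N=14, M+R=14
member 0 (0-1): L=1.4788, (cx,cy)=(0.4652,0.8852)
member 1 (0-2): L=1.2230, (cx,cy)=(1.0000,0.0000)
member 2 (1-2): L=1.4141, (cx,cy)=(0.3783,-0.9257)
member 3 (1-3): L=1.2991, (cx,cy)=(0.9999,0.0146)
member 4 (2-3): L=1.5321, (cx,cy)=(0.4987,0.8668)
member 5 (2-4): L=1.3610, (cx,cy)=(1.0000,0.0000)
member 6 (3-4): L=1.4560, (cx,cy)=(0.4100,-0.9121)
member 7 (3-5): L=1.2895, (cx,cy)=(0.9980,-0.0628)
member 8 (4-5): L=1.4252, (cx,cy)=(0.4842,0.8750)
member 9 (4-6): L=1.3160, (cx,cy)=(1.0000,0.0000)
member 10 (5-6): L=1.3953, (cx,cy)=(0.4486,-0.8937)
solve A·x = −loads:
  F[0-1] = -654.4354 N (compression)
  F[0-2] = +4865.7926 N (tension)
  F[1-2] = +517.1806 N (tension)
  F[1-3] = -2177.4604 N (compression)
  F[2-3] = +1272.3112 N (tension)
  F[2-4] = +1542.7675 N (tension)
  F[3-4] = -1098.8617 N (compression)
  F[3-5] = -1094.3711 N (compression)
  F[4-5] = +1145.4445 N (tension)
  F[4-6] = +537.6399 N (tension)
  F[5-6] = -1198.3599 N (compression)
  Rx@0 = -4561.3200 N
  Ry@0 = +579.2945 N
  Ry@6 = +1070.9855 N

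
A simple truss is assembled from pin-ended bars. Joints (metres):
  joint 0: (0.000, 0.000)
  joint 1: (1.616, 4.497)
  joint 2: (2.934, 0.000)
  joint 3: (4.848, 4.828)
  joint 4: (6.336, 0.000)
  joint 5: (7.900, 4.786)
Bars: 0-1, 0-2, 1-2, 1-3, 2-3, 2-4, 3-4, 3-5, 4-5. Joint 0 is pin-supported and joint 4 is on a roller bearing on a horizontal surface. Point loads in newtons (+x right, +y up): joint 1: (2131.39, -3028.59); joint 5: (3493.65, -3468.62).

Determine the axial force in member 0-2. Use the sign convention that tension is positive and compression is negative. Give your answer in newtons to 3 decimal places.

N=6 nodes, M=9 members, R=3 reactions → 2N=12, M+R=12
member 0 (0-1): L=4.7785, (cx,cy)=(0.3382,0.9411)
member 1 (0-2): L=2.9340, (cx,cy)=(1.0000,0.0000)
member 2 (1-2): L=4.6862, (cx,cy)=(0.2813,-0.9596)
member 3 (1-3): L=3.2489, (cx,cy)=(0.9948,0.1019)
member 4 (2-3): L=5.1936, (cx,cy)=(0.3685,0.9296)
member 5 (2-4): L=3.4020, (cx,cy)=(1.0000,0.0000)
member 6 (3-4): L=5.0521, (cx,cy)=(0.2945,-0.9556)
member 7 (3-5): L=3.0523, (cx,cy)=(0.9999,-0.0138)
member 8 (4-5): L=5.0351, (cx,cy)=(0.3106,0.9505)
solve A·x = −loads:
  F[0-1] = +2924.0880 N (tension)
  F[0-2] = +4636.1764 N (tension)
  F[1-2] = -5966.3922 N (compression)
  F[1-3] = +538.3434 N (tension)
  F[2-3] = +6159.0596 N (tension)
  F[2-4] = +688.2854 N (tension)
  F[3-4] = -6115.0391 N (compression)
  F[3-5] = +4606.8688 N (tension)
  F[4-5] = -3582.4388 N (compression)
  Rx@0 = -5625.0400 N
  Ry@0 = -2751.8066 N
  Ry@4 = +9249.0166 N

4636.176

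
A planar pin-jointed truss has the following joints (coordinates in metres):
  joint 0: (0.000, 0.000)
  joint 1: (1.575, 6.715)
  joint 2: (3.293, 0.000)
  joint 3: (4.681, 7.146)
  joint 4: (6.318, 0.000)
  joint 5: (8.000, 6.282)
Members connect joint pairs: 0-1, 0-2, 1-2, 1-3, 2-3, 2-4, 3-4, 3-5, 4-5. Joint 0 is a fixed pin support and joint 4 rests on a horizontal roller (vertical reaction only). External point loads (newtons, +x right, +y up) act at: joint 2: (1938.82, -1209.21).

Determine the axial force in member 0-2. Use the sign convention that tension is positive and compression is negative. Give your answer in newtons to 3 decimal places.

N=6 nodes, M=9 members, R=3 reactions → 2N=12, M+R=12
member 0 (0-1): L=6.8972, (cx,cy)=(0.2284,0.9736)
member 1 (0-2): L=3.2930, (cx,cy)=(1.0000,0.0000)
member 2 (1-2): L=6.9313, (cx,cy)=(0.2479,-0.9688)
member 3 (1-3): L=3.1358, (cx,cy)=(0.9905,0.1374)
member 4 (2-3): L=7.2796, (cx,cy)=(0.1907,0.9817)
member 5 (2-4): L=3.0250, (cx,cy)=(1.0000,0.0000)
member 6 (3-4): L=7.3311, (cx,cy)=(0.2233,-0.9748)
member 7 (3-5): L=3.4296, (cx,cy)=(0.9677,-0.2519)
member 8 (4-5): L=6.5033, (cx,cy)=(0.2586,0.9660)
solve A·x = −loads:
  F[0-1] = -594.6706 N (compression)
  F[0-2] = +2074.6145 N (tension)
  F[1-2] = +558.3343 N (tension)
  F[1-3] = -276.8113 N (compression)
  F[2-3] = +680.7880 N (tension)
  F[2-4] = +144.3775 N (tension)
  F[3-4] = -646.5769 N (compression)
  F[3-5] = +0.0000 N (tension)
  F[4-5] = -0.0000 N (compression)
  Rx@0 = -1938.8200 N
  Ry@0 = +578.9586 N
  Ry@4 = +630.2514 N

2074.614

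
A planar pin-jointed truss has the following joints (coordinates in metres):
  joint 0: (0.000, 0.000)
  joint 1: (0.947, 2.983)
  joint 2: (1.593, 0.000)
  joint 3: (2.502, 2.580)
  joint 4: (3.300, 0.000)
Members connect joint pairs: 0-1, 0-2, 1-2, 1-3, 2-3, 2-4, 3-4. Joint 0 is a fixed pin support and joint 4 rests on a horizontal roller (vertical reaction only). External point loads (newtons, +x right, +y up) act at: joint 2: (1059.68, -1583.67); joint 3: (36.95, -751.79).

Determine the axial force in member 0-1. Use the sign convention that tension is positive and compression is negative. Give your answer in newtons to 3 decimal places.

-1019.908

N=5 nodes, M=7 members, R=3 reactions → 2N=10, M+R=10
member 0 (0-1): L=3.1297, (cx,cy)=(0.3026,0.9531)
member 1 (0-2): L=1.5930, (cx,cy)=(1.0000,0.0000)
member 2 (1-2): L=3.0521, (cx,cy)=(0.2117,-0.9773)
member 3 (1-3): L=1.6064, (cx,cy)=(0.9680,-0.2509)
member 4 (2-3): L=2.7354, (cx,cy)=(0.3323,0.9432)
member 5 (2-4): L=1.7070, (cx,cy)=(1.0000,0.0000)
member 6 (3-4): L=2.7006, (cx,cy)=(0.2955,-0.9553)
solve A·x = −loads:
  F[0-1] = -1019.9080 N (compression)
  F[0-2] = +1405.2376 N (tension)
  F[1-2] = +1140.4741 N (tension)
  F[1-3] = -568.1641 N (compression)
  F[2-3] = +497.2938 N (tension)
  F[2-4] = +421.6912 N (tension)
  F[3-4] = -1427.0881 N (compression)
  Rx@0 = -1096.6300 N
  Ry@0 = +972.0976 N
  Ry@4 = +1363.3624 N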